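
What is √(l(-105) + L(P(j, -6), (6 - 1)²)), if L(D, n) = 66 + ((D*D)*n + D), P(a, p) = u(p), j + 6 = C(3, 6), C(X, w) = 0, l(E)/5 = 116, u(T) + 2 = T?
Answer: √2238 ≈ 47.307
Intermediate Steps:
u(T) = -2 + T
l(E) = 580 (l(E) = 5*116 = 580)
j = -6 (j = -6 + 0 = -6)
P(a, p) = -2 + p
L(D, n) = 66 + D + n*D² (L(D, n) = 66 + (D²*n + D) = 66 + (n*D² + D) = 66 + (D + n*D²) = 66 + D + n*D²)
√(l(-105) + L(P(j, -6), (6 - 1)²)) = √(580 + (66 + (-2 - 6) + (6 - 1)²*(-2 - 6)²)) = √(580 + (66 - 8 + 5²*(-8)²)) = √(580 + (66 - 8 + 25*64)) = √(580 + (66 - 8 + 1600)) = √(580 + 1658) = √2238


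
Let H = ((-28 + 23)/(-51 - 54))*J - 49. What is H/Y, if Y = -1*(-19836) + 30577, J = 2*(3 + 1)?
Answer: -1021/1058673 ≈ -0.00096442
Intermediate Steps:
J = 8 (J = 2*4 = 8)
Y = 50413 (Y = 19836 + 30577 = 50413)
H = -1021/21 (H = ((-28 + 23)/(-51 - 54))*8 - 49 = -5/(-105)*8 - 49 = -5*(-1/105)*8 - 49 = (1/21)*8 - 49 = 8/21 - 49 = -1021/21 ≈ -48.619)
H/Y = -1021/21/50413 = -1021/21*1/50413 = -1021/1058673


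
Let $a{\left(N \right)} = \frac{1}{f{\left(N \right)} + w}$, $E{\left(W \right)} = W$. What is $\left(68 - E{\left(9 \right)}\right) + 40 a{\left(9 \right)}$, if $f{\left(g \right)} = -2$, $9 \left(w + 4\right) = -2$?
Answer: $\frac{368}{7} \approx 52.571$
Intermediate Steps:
$w = - \frac{38}{9}$ ($w = -4 + \frac{1}{9} \left(-2\right) = -4 - \frac{2}{9} = - \frac{38}{9} \approx -4.2222$)
$a{\left(N \right)} = - \frac{9}{56}$ ($a{\left(N \right)} = \frac{1}{-2 - \frac{38}{9}} = \frac{1}{- \frac{56}{9}} = - \frac{9}{56}$)
$\left(68 - E{\left(9 \right)}\right) + 40 a{\left(9 \right)} = \left(68 - 9\right) + 40 \left(- \frac{9}{56}\right) = \left(68 - 9\right) - \frac{45}{7} = 59 - \frac{45}{7} = \frac{368}{7}$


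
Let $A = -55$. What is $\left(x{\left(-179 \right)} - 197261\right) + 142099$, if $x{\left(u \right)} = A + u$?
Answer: $-55396$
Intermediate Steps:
$x{\left(u \right)} = -55 + u$
$\left(x{\left(-179 \right)} - 197261\right) + 142099 = \left(\left(-55 - 179\right) - 197261\right) + 142099 = \left(-234 - 197261\right) + 142099 = -197495 + 142099 = -55396$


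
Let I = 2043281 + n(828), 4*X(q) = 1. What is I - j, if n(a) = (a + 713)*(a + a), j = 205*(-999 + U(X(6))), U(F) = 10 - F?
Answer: 19191893/4 ≈ 4.7980e+6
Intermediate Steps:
X(q) = 1/4 (X(q) = (1/4)*1 = 1/4)
j = -811185/4 (j = 205*(-999 + (10 - 1*1/4)) = 205*(-999 + (10 - 1/4)) = 205*(-999 + 39/4) = 205*(-3957/4) = -811185/4 ≈ -2.0280e+5)
n(a) = 2*a*(713 + a) (n(a) = (713 + a)*(2*a) = 2*a*(713 + a))
I = 4595177 (I = 2043281 + 2*828*(713 + 828) = 2043281 + 2*828*1541 = 2043281 + 2551896 = 4595177)
I - j = 4595177 - 1*(-811185/4) = 4595177 + 811185/4 = 19191893/4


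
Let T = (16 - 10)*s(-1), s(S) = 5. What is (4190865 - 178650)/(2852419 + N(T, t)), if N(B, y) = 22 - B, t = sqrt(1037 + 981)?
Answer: 4012215/2852411 ≈ 1.4066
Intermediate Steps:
t = sqrt(2018) ≈ 44.922
T = 30 (T = (16 - 10)*5 = 6*5 = 30)
(4190865 - 178650)/(2852419 + N(T, t)) = (4190865 - 178650)/(2852419 + (22 - 1*30)) = 4012215/(2852419 + (22 - 30)) = 4012215/(2852419 - 8) = 4012215/2852411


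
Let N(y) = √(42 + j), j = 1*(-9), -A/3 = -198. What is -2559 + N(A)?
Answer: -2559 + √33 ≈ -2553.3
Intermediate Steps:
A = 594 (A = -3*(-198) = 594)
j = -9
N(y) = √33 (N(y) = √(42 - 9) = √33)
-2559 + N(A) = -2559 + √33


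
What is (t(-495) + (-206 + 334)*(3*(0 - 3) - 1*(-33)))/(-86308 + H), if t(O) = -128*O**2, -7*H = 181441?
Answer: 219520896/785597 ≈ 279.43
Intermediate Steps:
H = -181441/7 (H = -1/7*181441 = -181441/7 ≈ -25920.)
(t(-495) + (-206 + 334)*(3*(0 - 3) - 1*(-33)))/(-86308 + H) = (-128*(-495)**2 + (-206 + 334)*(3*(0 - 3) - 1*(-33)))/(-86308 - 181441/7) = (-128*245025 + 128*(3*(-3) + 33))/(-785597/7) = (-31363200 + 128*(-9 + 33))*(-7/785597) = (-31363200 + 128*24)*(-7/785597) = (-31363200 + 3072)*(-7/785597) = -31360128*(-7/785597) = 219520896/785597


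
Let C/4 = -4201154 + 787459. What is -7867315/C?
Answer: 1573463/2730956 ≈ 0.57616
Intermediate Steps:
C = -13654780 (C = 4*(-4201154 + 787459) = 4*(-3413695) = -13654780)
-7867315/C = -7867315/(-13654780) = -7867315*(-1/13654780) = 1573463/2730956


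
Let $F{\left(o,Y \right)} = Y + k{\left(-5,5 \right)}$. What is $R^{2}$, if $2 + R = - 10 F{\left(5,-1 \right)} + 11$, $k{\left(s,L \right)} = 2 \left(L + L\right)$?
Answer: $32761$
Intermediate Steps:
$k{\left(s,L \right)} = 4 L$ ($k{\left(s,L \right)} = 2 \cdot 2 L = 4 L$)
$F{\left(o,Y \right)} = 20 + Y$ ($F{\left(o,Y \right)} = Y + 4 \cdot 5 = Y + 20 = 20 + Y$)
$R = -181$ ($R = -2 + \left(- 10 \left(20 - 1\right) + 11\right) = -2 + \left(\left(-10\right) 19 + 11\right) = -2 + \left(-190 + 11\right) = -2 - 179 = -181$)
$R^{2} = \left(-181\right)^{2} = 32761$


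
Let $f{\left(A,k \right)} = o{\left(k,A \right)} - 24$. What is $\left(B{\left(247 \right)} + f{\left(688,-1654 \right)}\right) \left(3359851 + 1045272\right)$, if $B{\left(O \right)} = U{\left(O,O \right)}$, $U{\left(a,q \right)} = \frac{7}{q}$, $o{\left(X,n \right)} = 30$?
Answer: $\frac{6559228147}{247} \approx 2.6556 \cdot 10^{7}$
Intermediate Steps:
$f{\left(A,k \right)} = 6$ ($f{\left(A,k \right)} = 30 - 24 = 6$)
$B{\left(O \right)} = \frac{7}{O}$
$\left(B{\left(247 \right)} + f{\left(688,-1654 \right)}\right) \left(3359851 + 1045272\right) = \left(\frac{7}{247} + 6\right) \left(3359851 + 1045272\right) = \left(7 \cdot \frac{1}{247} + 6\right) 4405123 = \left(\frac{7}{247} + 6\right) 4405123 = \frac{1489}{247} \cdot 4405123 = \frac{6559228147}{247}$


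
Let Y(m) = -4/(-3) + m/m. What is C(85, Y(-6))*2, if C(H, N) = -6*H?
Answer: -1020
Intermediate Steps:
Y(m) = 7/3 (Y(m) = -4*(-⅓) + 1 = 4/3 + 1 = 7/3)
C(85, Y(-6))*2 = -6*85*2 = -510*2 = -1020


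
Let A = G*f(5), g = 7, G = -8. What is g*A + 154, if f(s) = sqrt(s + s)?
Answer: 154 - 56*sqrt(10) ≈ -23.088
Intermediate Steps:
f(s) = sqrt(2)*sqrt(s) (f(s) = sqrt(2*s) = sqrt(2)*sqrt(s))
A = -8*sqrt(10) (A = -8*sqrt(2)*sqrt(5) = -8*sqrt(10) ≈ -25.298)
g*A + 154 = 7*(-8*sqrt(10)) + 154 = -56*sqrt(10) + 154 = 154 - 56*sqrt(10)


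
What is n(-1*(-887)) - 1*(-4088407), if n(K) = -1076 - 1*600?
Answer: 4086731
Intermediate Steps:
n(K) = -1676 (n(K) = -1076 - 600 = -1676)
n(-1*(-887)) - 1*(-4088407) = -1676 - 1*(-4088407) = -1676 + 4088407 = 4086731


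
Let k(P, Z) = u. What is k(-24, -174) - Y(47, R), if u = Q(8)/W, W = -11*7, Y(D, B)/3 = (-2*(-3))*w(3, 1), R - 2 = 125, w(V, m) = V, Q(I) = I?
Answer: -4166/77 ≈ -54.104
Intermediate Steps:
R = 127 (R = 2 + 125 = 127)
Y(D, B) = 54 (Y(D, B) = 3*(-2*(-3)*3) = 3*(6*3) = 3*18 = 54)
W = -77
u = -8/77 (u = 8/(-77) = 8*(-1/77) = -8/77 ≈ -0.10390)
k(P, Z) = -8/77
k(-24, -174) - Y(47, R) = -8/77 - 1*54 = -8/77 - 54 = -4166/77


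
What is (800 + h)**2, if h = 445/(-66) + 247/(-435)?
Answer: 57548018053681/91584900 ≈ 6.2836e+5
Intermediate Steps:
h = -69959/9570 (h = 445*(-1/66) + 247*(-1/435) = -445/66 - 247/435 = -69959/9570 ≈ -7.3102)
(800 + h)**2 = (800 - 69959/9570)**2 = (7586041/9570)**2 = 57548018053681/91584900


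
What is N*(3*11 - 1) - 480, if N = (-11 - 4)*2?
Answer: -1440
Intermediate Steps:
N = -30 (N = -15*2 = -30)
N*(3*11 - 1) - 480 = -30*(3*11 - 1) - 480 = -30*(33 - 1) - 480 = -30*32 - 480 = -960 - 480 = -1440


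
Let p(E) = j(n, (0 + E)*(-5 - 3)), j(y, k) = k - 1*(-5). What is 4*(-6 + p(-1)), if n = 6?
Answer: 28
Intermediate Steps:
j(y, k) = 5 + k (j(y, k) = k + 5 = 5 + k)
p(E) = 5 - 8*E (p(E) = 5 + (0 + E)*(-5 - 3) = 5 + E*(-8) = 5 - 8*E)
4*(-6 + p(-1)) = 4*(-6 + (5 - 8*(-1))) = 4*(-6 + (5 + 8)) = 4*(-6 + 13) = 4*7 = 28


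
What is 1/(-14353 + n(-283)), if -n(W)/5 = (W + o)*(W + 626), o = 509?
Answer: -1/401943 ≈ -2.4879e-6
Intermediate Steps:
n(W) = -5*(509 + W)*(626 + W) (n(W) = -5*(W + 509)*(W + 626) = -5*(509 + W)*(626 + W))
1/(-14353 + n(-283)) = 1/(-14353 + (-1593170 - 5675*(-283) - 5*(-283)²)) = 1/(-14353 + (-1593170 + 1606025 - 5*80089)) = 1/(-14353 + (-1593170 + 1606025 - 400445)) = 1/(-14353 - 387590) = 1/(-401943) = -1/401943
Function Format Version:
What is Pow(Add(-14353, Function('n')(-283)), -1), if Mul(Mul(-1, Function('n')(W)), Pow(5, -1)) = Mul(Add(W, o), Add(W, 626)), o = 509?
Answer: Rational(-1, 401943) ≈ -2.4879e-6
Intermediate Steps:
Function('n')(W) = Mul(-5, Add(509, W), Add(626, W)) (Function('n')(W) = Mul(-5, Mul(Add(W, 509), Add(W, 626))) = Mul(-5, Mul(Add(509, W), Add(626, W))) = Mul(-5, Add(509, W), Add(626, W)))
Pow(Add(-14353, Function('n')(-283)), -1) = Pow(Add(-14353, Add(-1593170, Mul(-5675, -283), Mul(-5, Pow(-283, 2)))), -1) = Pow(Add(-14353, Add(-1593170, 1606025, Mul(-5, 80089))), -1) = Pow(Add(-14353, Add(-1593170, 1606025, -400445)), -1) = Pow(Add(-14353, -387590), -1) = Pow(-401943, -1) = Rational(-1, 401943)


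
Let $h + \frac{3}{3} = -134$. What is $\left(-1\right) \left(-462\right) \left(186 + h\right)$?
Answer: $23562$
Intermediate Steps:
$h = -135$ ($h = -1 - 134 = -135$)
$\left(-1\right) \left(-462\right) \left(186 + h\right) = \left(-1\right) \left(-462\right) \left(186 - 135\right) = 462 \cdot 51 = 23562$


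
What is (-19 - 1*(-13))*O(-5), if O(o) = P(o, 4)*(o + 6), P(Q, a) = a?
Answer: -24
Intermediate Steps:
O(o) = 24 + 4*o (O(o) = 4*(o + 6) = 4*(6 + o) = 24 + 4*o)
(-19 - 1*(-13))*O(-5) = (-19 - 1*(-13))*(24 + 4*(-5)) = (-19 + 13)*(24 - 20) = -6*4 = -24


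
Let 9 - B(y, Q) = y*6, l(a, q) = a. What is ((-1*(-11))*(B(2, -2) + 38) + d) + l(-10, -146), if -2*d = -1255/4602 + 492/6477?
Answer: 7453743317/19871436 ≈ 375.10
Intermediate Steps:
d = 1954817/19871436 (d = -(-1255/4602 + 492/6477)/2 = -(-1255*1/4602 + 492*(1/6477))/2 = -(-1255/4602 + 164/2159)/2 = -½*(-1954817/9935718) = 1954817/19871436 ≈ 0.098373)
B(y, Q) = 9 - 6*y (B(y, Q) = 9 - y*6 = 9 - 6*y)
((-1*(-11))*(B(2, -2) + 38) + d) + l(-10, -146) = ((-1*(-11))*((9 - 6*2) + 38) + 1954817/19871436) - 10 = (11*((9 - 12) + 38) + 1954817/19871436) - 10 = (11*(-3 + 38) + 1954817/19871436) - 10 = (11*35 + 1954817/19871436) - 10 = (385 + 1954817/19871436) - 10 = 7652457677/19871436 - 10 = 7453743317/19871436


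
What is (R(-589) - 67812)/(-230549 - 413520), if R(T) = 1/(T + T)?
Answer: 79882537/758713282 ≈ 0.10529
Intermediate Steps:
R(T) = 1/(2*T)
(R(-589) - 67812)/(-230549 - 413520) = ((½)/(-589) - 67812)/(-230549 - 413520) = ((½)*(-1/589) - 67812)/(-644069) = (-1/1178 - 67812)*(-1/644069) = -79882537/1178*(-1/644069) = 79882537/758713282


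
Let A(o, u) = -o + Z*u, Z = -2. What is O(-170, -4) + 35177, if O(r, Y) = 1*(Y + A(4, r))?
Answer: 35509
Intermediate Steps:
A(o, u) = -o - 2*u
O(r, Y) = -4 + Y - 2*r (O(r, Y) = 1*(Y + (-1*4 - 2*r)) = 1*(Y + (-4 - 2*r)) = 1*(-4 + Y - 2*r) = -4 + Y - 2*r)
O(-170, -4) + 35177 = (-4 - 4 - 2*(-170)) + 35177 = (-4 - 4 + 340) + 35177 = 332 + 35177 = 35509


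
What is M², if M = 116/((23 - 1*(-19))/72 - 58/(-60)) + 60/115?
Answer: 2887127824/508369 ≈ 5679.2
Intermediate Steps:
M = 53732/713 (M = 116/((23 + 19)*(1/72) - 58*(-1/60)) + 60*(1/115) = 116/(42*(1/72) + 29/30) + 12/23 = 116/(7/12 + 29/30) + 12/23 = 116/(31/20) + 12/23 = 116*(20/31) + 12/23 = 2320/31 + 12/23 = 53732/713 ≈ 75.360)
M² = (53732/713)² = 2887127824/508369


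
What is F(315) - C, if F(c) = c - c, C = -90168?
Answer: 90168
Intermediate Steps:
F(c) = 0
F(315) - C = 0 - 1*(-90168) = 0 + 90168 = 90168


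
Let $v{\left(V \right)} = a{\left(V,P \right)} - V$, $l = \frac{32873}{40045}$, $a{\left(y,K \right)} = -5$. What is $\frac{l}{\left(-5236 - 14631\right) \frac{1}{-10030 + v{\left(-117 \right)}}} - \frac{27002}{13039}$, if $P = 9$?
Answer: $- \frac{17230926828884}{10373489581585} \approx -1.6611$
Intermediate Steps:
$l = \frac{32873}{40045}$ ($l = 32873 \cdot \frac{1}{40045} = \frac{32873}{40045} \approx 0.8209$)
$v{\left(V \right)} = -5 - V$
$\frac{l}{\left(-5236 - 14631\right) \frac{1}{-10030 + v{\left(-117 \right)}}} - \frac{27002}{13039} = \frac{32873}{40045 \frac{-5236 - 14631}{-10030 - -112}} - \frac{27002}{13039} = \frac{32873}{40045 \left(- \frac{19867}{-10030 + \left(-5 + 117\right)}\right)} - \frac{27002}{13039} = \frac{32873}{40045 \left(- \frac{19867}{-10030 + 112}\right)} - \frac{27002}{13039} = \frac{32873}{40045 \left(- \frac{19867}{-9918}\right)} - \frac{27002}{13039} = \frac{32873}{40045 \left(\left(-19867\right) \left(- \frac{1}{9918}\right)\right)} - \frac{27002}{13039} = \frac{32873}{40045 \cdot \frac{19867}{9918}} - \frac{27002}{13039} = \frac{32873}{40045} \cdot \frac{9918}{19867} - \frac{27002}{13039} = \frac{326034414}{795574015} - \frac{27002}{13039} = - \frac{17230926828884}{10373489581585}$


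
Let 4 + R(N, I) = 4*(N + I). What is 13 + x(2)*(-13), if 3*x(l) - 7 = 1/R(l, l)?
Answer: -637/36 ≈ -17.694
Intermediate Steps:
R(N, I) = -4 + 4*I + 4*N (R(N, I) = -4 + 4*(N + I) = -4 + 4*(I + N) = -4 + (4*I + 4*N) = -4 + 4*I + 4*N)
x(l) = 7/3 + 1/(3*(-4 + 8*l)) (x(l) = 7/3 + 1/(3*(-4 + 4*l + 4*l)) = 7/3 + 1/(3*(-4 + 8*l)))
13 + x(2)*(-13) = 13 + ((-27 + 56*2)/(12*(-1 + 2*2)))*(-13) = 13 + ((-27 + 112)/(12*(-1 + 4)))*(-13) = 13 + ((1/12)*85/3)*(-13) = 13 + ((1/12)*(1/3)*85)*(-13) = 13 + (85/36)*(-13) = 13 - 1105/36 = -637/36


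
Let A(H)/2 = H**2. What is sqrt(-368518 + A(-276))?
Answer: I*sqrt(216166) ≈ 464.94*I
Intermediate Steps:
A(H) = 2*H**2
sqrt(-368518 + A(-276)) = sqrt(-368518 + 2*(-276)**2) = sqrt(-368518 + 2*76176) = sqrt(-368518 + 152352) = sqrt(-216166) = I*sqrt(216166)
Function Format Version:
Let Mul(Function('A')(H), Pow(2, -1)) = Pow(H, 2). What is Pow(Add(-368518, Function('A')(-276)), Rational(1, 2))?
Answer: Mul(I, Pow(216166, Rational(1, 2))) ≈ Mul(464.94, I)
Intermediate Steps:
Function('A')(H) = Mul(2, Pow(H, 2))
Pow(Add(-368518, Function('A')(-276)), Rational(1, 2)) = Pow(Add(-368518, Mul(2, Pow(-276, 2))), Rational(1, 2)) = Pow(Add(-368518, Mul(2, 76176)), Rational(1, 2)) = Pow(Add(-368518, 152352), Rational(1, 2)) = Pow(-216166, Rational(1, 2)) = Mul(I, Pow(216166, Rational(1, 2)))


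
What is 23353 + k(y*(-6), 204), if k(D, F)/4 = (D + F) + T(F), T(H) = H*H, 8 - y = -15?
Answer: 190081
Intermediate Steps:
y = 23 (y = 8 - 1*(-15) = 8 + 15 = 23)
T(H) = H²
k(D, F) = 4*D + 4*F + 4*F² (k(D, F) = 4*((D + F) + F²) = 4*(D + F + F²) = 4*D + 4*F + 4*F²)
23353 + k(y*(-6), 204) = 23353 + (4*(23*(-6)) + 4*204 + 4*204²) = 23353 + (4*(-138) + 816 + 4*41616) = 23353 + (-552 + 816 + 166464) = 23353 + 166728 = 190081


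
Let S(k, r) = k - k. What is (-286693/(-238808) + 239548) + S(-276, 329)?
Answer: 57206265477/238808 ≈ 2.3955e+5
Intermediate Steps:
S(k, r) = 0
(-286693/(-238808) + 239548) + S(-276, 329) = (-286693/(-238808) + 239548) + 0 = (-286693*(-1/238808) + 239548) + 0 = (286693/238808 + 239548) + 0 = 57206265477/238808 + 0 = 57206265477/238808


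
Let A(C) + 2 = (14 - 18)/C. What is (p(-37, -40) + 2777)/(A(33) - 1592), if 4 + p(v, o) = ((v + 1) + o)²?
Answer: -282117/52606 ≈ -5.3628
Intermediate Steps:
p(v, o) = -4 + (1 + o + v)² (p(v, o) = -4 + ((v + 1) + o)² = -4 + ((1 + v) + o)² = -4 + (1 + o + v)²)
A(C) = -2 - 4/C (A(C) = -2 + (14 - 18)/C = -2 - 4/C)
(p(-37, -40) + 2777)/(A(33) - 1592) = ((-4 + (1 - 40 - 37)²) + 2777)/((-2 - 4/33) - 1592) = ((-4 + (-76)²) + 2777)/((-2 - 4*1/33) - 1592) = ((-4 + 5776) + 2777)/((-2 - 4/33) - 1592) = (5772 + 2777)/(-70/33 - 1592) = 8549/(-52606/33) = 8549*(-33/52606) = -282117/52606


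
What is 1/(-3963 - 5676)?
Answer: -1/9639 ≈ -0.00010375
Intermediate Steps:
1/(-3963 - 5676) = 1/(-9639) = -1/9639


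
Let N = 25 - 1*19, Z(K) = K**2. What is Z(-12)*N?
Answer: 864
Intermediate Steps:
N = 6 (N = 25 - 19 = 6)
Z(-12)*N = (-12)**2*6 = 144*6 = 864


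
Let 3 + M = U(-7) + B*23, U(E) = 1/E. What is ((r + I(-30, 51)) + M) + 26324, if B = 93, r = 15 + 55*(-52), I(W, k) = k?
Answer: 179661/7 ≈ 25666.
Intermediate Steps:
r = -2845 (r = 15 - 2860 = -2845)
M = 14951/7 (M = -3 + (1/(-7) + 93*23) = -3 + (-⅐ + 2139) = -3 + 14972/7 = 14951/7 ≈ 2135.9)
((r + I(-30, 51)) + M) + 26324 = ((-2845 + 51) + 14951/7) + 26324 = (-2794 + 14951/7) + 26324 = -4607/7 + 26324 = 179661/7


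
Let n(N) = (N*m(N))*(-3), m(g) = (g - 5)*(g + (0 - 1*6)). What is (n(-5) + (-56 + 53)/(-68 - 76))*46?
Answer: 1821623/24 ≈ 75901.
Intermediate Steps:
m(g) = (-6 + g)*(-5 + g) (m(g) = (-5 + g)*(g + (0 - 6)) = (-5 + g)*(g - 6) = (-5 + g)*(-6 + g) = (-6 + g)*(-5 + g))
n(N) = -3*N*(30 + N² - 11*N) (n(N) = (N*(30 + N² - 11*N))*(-3) = -3*N*(30 + N² - 11*N))
(n(-5) + (-56 + 53)/(-68 - 76))*46 = (3*(-5)*(-30 - 1*(-5)² + 11*(-5)) + (-56 + 53)/(-68 - 76))*46 = (3*(-5)*(-30 - 1*25 - 55) - 3/(-144))*46 = (3*(-5)*(-30 - 25 - 55) - 3*(-1/144))*46 = (3*(-5)*(-110) + 1/48)*46 = (1650 + 1/48)*46 = (79201/48)*46 = 1821623/24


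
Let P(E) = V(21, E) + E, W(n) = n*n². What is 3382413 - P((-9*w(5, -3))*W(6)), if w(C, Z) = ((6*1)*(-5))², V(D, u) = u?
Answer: 6881613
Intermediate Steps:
w(C, Z) = 900 (w(C, Z) = (6*(-5))² = (-30)² = 900)
W(n) = n³
P(E) = 2*E (P(E) = E + E = 2*E)
3382413 - P((-9*w(5, -3))*W(6)) = 3382413 - 2*-9*900*6³ = 3382413 - 2*(-8100*216) = 3382413 - 2*(-1749600) = 3382413 - 1*(-3499200) = 3382413 + 3499200 = 6881613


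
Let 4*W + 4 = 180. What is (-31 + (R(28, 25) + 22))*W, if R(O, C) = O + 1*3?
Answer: 968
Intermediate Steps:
R(O, C) = 3 + O (R(O, C) = O + 3 = 3 + O)
W = 44 (W = -1 + (¼)*180 = -1 + 45 = 44)
(-31 + (R(28, 25) + 22))*W = (-31 + ((3 + 28) + 22))*44 = (-31 + (31 + 22))*44 = (-31 + 53)*44 = 22*44 = 968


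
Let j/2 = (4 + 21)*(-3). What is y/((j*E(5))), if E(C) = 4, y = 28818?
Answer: -4803/100 ≈ -48.030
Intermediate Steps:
j = -150 (j = 2*((4 + 21)*(-3)) = 2*(25*(-3)) = 2*(-75) = -150)
y/((j*E(5))) = 28818/((-150*4)) = 28818/(-600) = 28818*(-1/600) = -4803/100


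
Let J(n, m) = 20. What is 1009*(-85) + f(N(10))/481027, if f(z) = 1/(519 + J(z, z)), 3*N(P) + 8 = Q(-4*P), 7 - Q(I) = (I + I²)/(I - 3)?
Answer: -22236596273044/259273553 ≈ -85765.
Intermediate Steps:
Q(I) = 7 - (I + I²)/(-3 + I) (Q(I) = 7 - (I + I²)/(I - 3) = 7 - (I + I²)/(-3 + I))
N(P) = -8/3 + (-21 - 24*P - 16*P²)/(3*(-3 - 4*P)) (N(P) = -8/3 + ((-21 - (-4*P)² + 6*(-4*P))/(-3 - 4*P))/3 = -8/3 + ((-21 - 16*P² - 24*P)/(-3 - 4*P))/3 = -8/3 + ((-21 - 24*P - 16*P²)/(-3 - 4*P))/3 = -8/3 + (-21 - 24*P - 16*P²)/(3*(-3 - 4*P)))
f(z) = 1/539 (f(z) = 1/(519 + 20) = 1/539)
1009*(-85) + f(N(10))/481027 = 1009*(-85) + (1/539)/481027 = -85765 + (1/539)*(1/481027) = -85765 + 1/259273553 = -22236596273044/259273553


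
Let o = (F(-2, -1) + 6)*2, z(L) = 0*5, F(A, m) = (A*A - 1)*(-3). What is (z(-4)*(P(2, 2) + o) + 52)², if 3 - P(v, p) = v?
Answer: 2704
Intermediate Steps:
P(v, p) = 3 - v
F(A, m) = 3 - 3*A² (F(A, m) = (A² - 1)*(-3) = (-1 + A²)*(-3) = 3 - 3*A²)
z(L) = 0
o = -6 (o = ((3 - 3*(-2)²) + 6)*2 = ((3 - 3*4) + 6)*2 = ((3 - 12) + 6)*2 = (-9 + 6)*2 = -3*2 = -6)
(z(-4)*(P(2, 2) + o) + 52)² = (0*((3 - 1*2) - 6) + 52)² = (0*((3 - 2) - 6) + 52)² = (0*(1 - 6) + 52)² = (0*(-5) + 52)² = (0 + 52)² = 52² = 2704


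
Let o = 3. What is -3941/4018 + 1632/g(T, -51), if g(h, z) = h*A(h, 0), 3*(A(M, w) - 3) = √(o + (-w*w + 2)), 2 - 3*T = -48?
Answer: 9217351/272650 - 1836*√5/475 ≈ 25.164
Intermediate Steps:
T = 50/3 (T = ⅔ - ⅓*(-48) = ⅔ + 16 = 50/3 ≈ 16.667)
A(M, w) = 3 + √(5 - w²)/3 (A(M, w) = 3 + √(3 + (-w*w + 2))/3 = 3 + √(3 + (-w² + 2))/3 = 3 + √(3 + (2 - w²))/3 = 3 + √(5 - w²)/3)
g(h, z) = h*(3 + √5/3) (g(h, z) = h*(3 + √(5 - 1*0²)/3) = h*(3 + √(5 - 1*0)/3) = h*(3 + √(5 + 0)/3) = h*(3 + √5/3))
-3941/4018 + 1632/g(T, -51) = -3941/4018 + 1632/(((⅓)*(50/3)*(9 + √5))) = -3941*1/4018 + 1632/(50 + 50*√5/9) = -563/574 + 1632/(50 + 50*√5/9)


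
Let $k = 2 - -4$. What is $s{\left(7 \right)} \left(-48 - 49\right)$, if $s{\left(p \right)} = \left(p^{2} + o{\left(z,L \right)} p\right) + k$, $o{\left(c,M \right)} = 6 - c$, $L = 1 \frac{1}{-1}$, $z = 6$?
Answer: $-5335$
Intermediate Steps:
$L = -1$ ($L = 1 \left(-1\right) = -1$)
$k = 6$ ($k = 2 + 4 = 6$)
$s{\left(p \right)} = 6 + p^{2}$ ($s{\left(p \right)} = \left(p^{2} + \left(6 - 6\right) p\right) + 6 = \left(p^{2} + 0 p\right) + 6 = \left(p^{2} + 0\right) + 6 = p^{2} + 6 = 6 + p^{2}$)
$s{\left(7 \right)} \left(-48 - 49\right) = \left(6 + 7^{2}\right) \left(-48 - 49\right) = \left(6 + 49\right) \left(-97\right) = 55 \left(-97\right) = -5335$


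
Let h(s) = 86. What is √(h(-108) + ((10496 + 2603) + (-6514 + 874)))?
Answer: √7545 ≈ 86.862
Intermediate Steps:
√(h(-108) + ((10496 + 2603) + (-6514 + 874))) = √(86 + ((10496 + 2603) + (-6514 + 874))) = √(86 + (13099 - 5640)) = √(86 + 7459) = √7545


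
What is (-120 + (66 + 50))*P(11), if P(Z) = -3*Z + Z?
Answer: 88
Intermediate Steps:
P(Z) = -2*Z
(-120 + (66 + 50))*P(11) = (-120 + (66 + 50))*(-2*11) = (-120 + 116)*(-22) = -4*(-22) = 88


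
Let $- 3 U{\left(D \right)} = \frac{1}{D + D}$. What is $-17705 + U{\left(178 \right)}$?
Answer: $- \frac{18908941}{1068} \approx -17705.0$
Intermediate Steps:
$U{\left(D \right)} = - \frac{1}{6 D}$ ($U{\left(D \right)} = - \frac{1}{3 \left(D + D\right)} = - \frac{1}{3 \cdot 2 D} = - \frac{\frac{1}{2} \frac{1}{D}}{3} = - \frac{1}{6 D}$)
$-17705 + U{\left(178 \right)} = -17705 - \frac{1}{6 \cdot 178} = -17705 - \frac{1}{1068} = - \frac{18908941}{1068}$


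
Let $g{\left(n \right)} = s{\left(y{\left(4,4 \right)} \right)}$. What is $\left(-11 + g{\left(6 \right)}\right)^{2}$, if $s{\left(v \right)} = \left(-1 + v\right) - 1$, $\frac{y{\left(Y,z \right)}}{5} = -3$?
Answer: $784$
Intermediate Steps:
$y{\left(Y,z \right)} = -15$ ($y{\left(Y,z \right)} = 5 \left(-3\right) = -15$)
$s{\left(v \right)} = -2 + v$
$g{\left(n \right)} = -17$ ($g{\left(n \right)} = -2 - 15 = -17$)
$\left(-11 + g{\left(6 \right)}\right)^{2} = \left(-11 - 17\right)^{2} = \left(-28\right)^{2} = 784$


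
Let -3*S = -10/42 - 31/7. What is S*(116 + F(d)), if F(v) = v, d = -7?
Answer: 1526/9 ≈ 169.56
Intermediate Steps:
S = 14/9 (S = -(-10/42 - 31/7)/3 = -(-10*1/42 - 31*⅐)/3 = -(-5/21 - 31/7)/3 = -⅓*(-14/3) = 14/9 ≈ 1.5556)
S*(116 + F(d)) = 14*(116 - 7)/9 = (14/9)*109 = 1526/9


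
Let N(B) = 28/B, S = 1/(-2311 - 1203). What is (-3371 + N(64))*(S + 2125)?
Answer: -402701271321/56224 ≈ -7.1624e+6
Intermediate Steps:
S = -1/3514 (S = 1/(-3514) = -1/3514 ≈ -0.00028458)
(-3371 + N(64))*(S + 2125) = (-3371 + 28/64)*(-1/3514 + 2125) = (-3371 + 28*(1/64))*(7467249/3514) = (-3371 + 7/16)*(7467249/3514) = -53929/16*7467249/3514 = -402701271321/56224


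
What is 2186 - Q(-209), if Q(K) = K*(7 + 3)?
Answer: 4276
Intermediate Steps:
Q(K) = 10*K (Q(K) = K*10 = 10*K)
2186 - Q(-209) = 2186 - 10*(-209) = 2186 - 1*(-2090) = 2186 + 2090 = 4276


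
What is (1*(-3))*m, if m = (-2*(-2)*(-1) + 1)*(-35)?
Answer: -315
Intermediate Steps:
m = 105 (m = (4*(-1) + 1)*(-35) = (-4 + 1)*(-35) = -3*(-35) = 105)
(1*(-3))*m = (1*(-3))*105 = -3*105 = -315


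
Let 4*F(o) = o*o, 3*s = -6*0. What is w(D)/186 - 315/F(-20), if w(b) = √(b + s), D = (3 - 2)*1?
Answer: -5849/1860 ≈ -3.1446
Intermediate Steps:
s = 0 (s = (-6*0)/3 = (⅓)*0 = 0)
D = 1 (D = 1*1 = 1)
F(o) = o²/4 (F(o) = (o*o)/4 = o²/4)
w(b) = √b (w(b) = √(b + 0) = √b)
w(D)/186 - 315/F(-20) = √1/186 - 315/((¼)*(-20)²) = 1*(1/186) - 315/((¼)*400) = 1/186 - 315/100 = 1/186 - 315*1/100 = 1/186 - 63/20 = -5849/1860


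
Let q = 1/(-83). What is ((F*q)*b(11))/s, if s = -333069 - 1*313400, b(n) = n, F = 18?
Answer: 198/53656927 ≈ 3.6901e-6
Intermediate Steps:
q = -1/83 ≈ -0.012048
s = -646469 (s = -333069 - 313400 = -646469)
((F*q)*b(11))/s = ((18*(-1/83))*11)/(-646469) = -18/83*11*(-1/646469) = -198/83*(-1/646469) = 198/53656927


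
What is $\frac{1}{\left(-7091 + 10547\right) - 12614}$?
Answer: $- \frac{1}{9158} \approx -0.00010919$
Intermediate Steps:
$\frac{1}{\left(-7091 + 10547\right) - 12614} = \frac{1}{3456 - 12614} = \frac{1}{-9158} = - \frac{1}{9158}$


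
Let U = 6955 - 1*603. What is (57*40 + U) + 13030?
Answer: 21662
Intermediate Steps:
U = 6352 (U = 6955 - 603 = 6352)
(57*40 + U) + 13030 = (57*40 + 6352) + 13030 = (2280 + 6352) + 13030 = 8632 + 13030 = 21662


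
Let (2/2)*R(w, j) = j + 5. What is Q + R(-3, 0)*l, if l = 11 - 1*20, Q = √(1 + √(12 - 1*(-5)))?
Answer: -45 + √(1 + √17) ≈ -42.737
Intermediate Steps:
R(w, j) = 5 + j (R(w, j) = j + 5 = 5 + j)
Q = √(1 + √17) (Q = √(1 + √(12 + 5)) = √(1 + √17) ≈ 2.2634)
l = -9 (l = 11 - 20 = -9)
Q + R(-3, 0)*l = √(1 + √17) + (5 + 0)*(-9) = √(1 + √17) + 5*(-9) = √(1 + √17) - 45 = -45 + √(1 + √17)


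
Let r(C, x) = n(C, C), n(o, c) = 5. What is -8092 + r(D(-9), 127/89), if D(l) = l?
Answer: -8087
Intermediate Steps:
r(C, x) = 5
-8092 + r(D(-9), 127/89) = -8092 + 5 = -8087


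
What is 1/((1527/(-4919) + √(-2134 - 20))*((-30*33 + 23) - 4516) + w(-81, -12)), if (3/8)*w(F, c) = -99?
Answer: 11598879025/522310132153376497 + 132669743963*I*√2154/1566930396460129491 ≈ 2.2207e-8 + 3.9296e-6*I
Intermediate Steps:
w(F, c) = -264 (w(F, c) = (8/3)*(-99) = -264)
1/((1527/(-4919) + √(-2134 - 20))*((-30*33 + 23) - 4516) + w(-81, -12)) = 1/((1527/(-4919) + √(-2134 - 20))*((-30*33 + 23) - 4516) - 264) = 1/((1527*(-1/4919) + √(-2154))*((-990 + 23) - 4516) - 264) = 1/((-1527/4919 + I*√2154)*(-967 - 4516) - 264) = 1/((-1527/4919 + I*√2154)*(-5483) - 264) = 1/((8372541/4919 - 5483*I*√2154) - 264) = 1/(7073925/4919 - 5483*I*√2154)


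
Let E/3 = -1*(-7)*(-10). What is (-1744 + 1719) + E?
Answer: -235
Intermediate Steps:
E = -210 (E = 3*(-1*(-7)*(-10)) = 3*(7*(-10)) = 3*(-70) = -210)
(-1744 + 1719) + E = (-1744 + 1719) - 210 = -25 - 210 = -235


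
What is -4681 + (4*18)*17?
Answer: -3457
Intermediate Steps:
-4681 + (4*18)*17 = -4681 + 72*17 = -4681 + 1224 = -3457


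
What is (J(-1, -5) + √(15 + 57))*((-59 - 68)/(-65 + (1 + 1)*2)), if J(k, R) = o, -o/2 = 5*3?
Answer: -3810/61 + 762*√2/61 ≈ -44.793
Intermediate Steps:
o = -30 (o = -10*3 = -2*15 = -30)
J(k, R) = -30
(J(-1, -5) + √(15 + 57))*((-59 - 68)/(-65 + (1 + 1)*2)) = (-30 + √(15 + 57))*((-59 - 68)/(-65 + (1 + 1)*2)) = (-30 + √72)*(-127/(-65 + 2*2)) = (-30 + 6*√2)*(-127/(-65 + 4)) = (-30 + 6*√2)*(-127/(-61)) = (-30 + 6*√2)*(-127*(-1/61)) = (-30 + 6*√2)*(127/61) = -3810/61 + 762*√2/61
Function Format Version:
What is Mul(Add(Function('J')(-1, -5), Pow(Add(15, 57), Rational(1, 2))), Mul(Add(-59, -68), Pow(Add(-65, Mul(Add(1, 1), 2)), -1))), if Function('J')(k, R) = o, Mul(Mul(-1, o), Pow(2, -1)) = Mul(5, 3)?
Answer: Add(Rational(-3810, 61), Mul(Rational(762, 61), Pow(2, Rational(1, 2)))) ≈ -44.793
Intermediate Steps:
o = -30 (o = Mul(-2, Mul(5, 3)) = Mul(-2, 15) = -30)
Function('J')(k, R) = -30
Mul(Add(Function('J')(-1, -5), Pow(Add(15, 57), Rational(1, 2))), Mul(Add(-59, -68), Pow(Add(-65, Mul(Add(1, 1), 2)), -1))) = Mul(Add(-30, Pow(Add(15, 57), Rational(1, 2))), Mul(Add(-59, -68), Pow(Add(-65, Mul(Add(1, 1), 2)), -1))) = Mul(Add(-30, Pow(72, Rational(1, 2))), Mul(-127, Pow(Add(-65, Mul(2, 2)), -1))) = Mul(Add(-30, Mul(6, Pow(2, Rational(1, 2)))), Mul(-127, Pow(Add(-65, 4), -1))) = Mul(Add(-30, Mul(6, Pow(2, Rational(1, 2)))), Mul(-127, Pow(-61, -1))) = Mul(Add(-30, Mul(6, Pow(2, Rational(1, 2)))), Mul(-127, Rational(-1, 61))) = Mul(Add(-30, Mul(6, Pow(2, Rational(1, 2)))), Rational(127, 61)) = Add(Rational(-3810, 61), Mul(Rational(762, 61), Pow(2, Rational(1, 2))))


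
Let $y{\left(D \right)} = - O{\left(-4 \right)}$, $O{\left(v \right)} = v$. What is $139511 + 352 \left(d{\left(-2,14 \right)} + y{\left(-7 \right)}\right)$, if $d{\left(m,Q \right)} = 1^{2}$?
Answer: $141271$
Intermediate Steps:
$d{\left(m,Q \right)} = 1$
$y{\left(D \right)} = 4$ ($y{\left(D \right)} = \left(-1\right) \left(-4\right) = 4$)
$139511 + 352 \left(d{\left(-2,14 \right)} + y{\left(-7 \right)}\right) = 139511 + 352 \left(1 + 4\right) = 139511 + 352 \cdot 5 = 139511 + 1760 = 141271$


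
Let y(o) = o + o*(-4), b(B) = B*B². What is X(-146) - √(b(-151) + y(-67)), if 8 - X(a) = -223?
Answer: 231 - 5*I*√137710 ≈ 231.0 - 1855.5*I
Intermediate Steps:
X(a) = 231 (X(a) = 8 - 1*(-223) = 8 + 223 = 231)
b(B) = B³
y(o) = -3*o (y(o) = o - 4*o = -3*o)
X(-146) - √(b(-151) + y(-67)) = 231 - √((-151)³ - 3*(-67)) = 231 - √(-3442951 + 201) = 231 - √(-3442750) = 231 - 5*I*√137710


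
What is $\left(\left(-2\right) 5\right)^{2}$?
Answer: $100$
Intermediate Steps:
$\left(\left(-2\right) 5\right)^{2} = \left(-10\right)^{2} = 100$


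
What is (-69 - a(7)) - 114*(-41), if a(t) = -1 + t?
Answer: 4599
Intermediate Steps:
(-69 - a(7)) - 114*(-41) = (-69 - (-1 + 7)) - 114*(-41) = (-69 - 1*6) + 4674 = (-69 - 6) + 4674 = -75 + 4674 = 4599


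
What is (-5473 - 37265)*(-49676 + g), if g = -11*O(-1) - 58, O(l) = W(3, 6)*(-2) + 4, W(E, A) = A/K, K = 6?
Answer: 2126471928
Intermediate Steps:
W(E, A) = A/6
O(l) = 2 (O(l) = ((⅙)*6)*(-2) + 4 = 1*(-2) + 4 = -2 + 4 = 2)
g = -80 (g = -11*2 - 58 = -22 - 58 = -80)
(-5473 - 37265)*(-49676 + g) = (-5473 - 37265)*(-49676 - 80) = -42738*(-49756) = 2126471928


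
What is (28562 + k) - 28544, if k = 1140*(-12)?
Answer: -13662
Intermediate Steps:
k = -13680
(28562 + k) - 28544 = (28562 - 13680) - 28544 = 14882 - 28544 = -13662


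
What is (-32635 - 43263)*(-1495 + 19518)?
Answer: -1367909654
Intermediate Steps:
(-32635 - 43263)*(-1495 + 19518) = -75898*18023 = -1367909654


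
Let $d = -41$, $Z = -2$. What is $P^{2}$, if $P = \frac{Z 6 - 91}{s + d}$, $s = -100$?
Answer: $\frac{10609}{19881} \approx 0.53362$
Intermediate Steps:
$P = \frac{103}{141}$ ($P = \frac{\left(-2\right) 6 - 91}{-100 - 41} = \frac{-12 - 91}{-141} = \left(-103\right) \left(- \frac{1}{141}\right) = \frac{103}{141} \approx 0.7305$)
$P^{2} = \left(\frac{103}{141}\right)^{2} = \frac{10609}{19881}$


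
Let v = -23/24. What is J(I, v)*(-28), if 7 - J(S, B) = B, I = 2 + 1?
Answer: -1337/6 ≈ -222.83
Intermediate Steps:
v = -23/24 (v = -23*1/24 = -23/24 ≈ -0.95833)
I = 3
J(S, B) = 7 - B
J(I, v)*(-28) = (7 - 1*(-23/24))*(-28) = (7 + 23/24)*(-28) = (191/24)*(-28) = -1337/6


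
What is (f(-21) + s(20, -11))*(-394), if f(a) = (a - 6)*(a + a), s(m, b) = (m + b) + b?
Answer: -446008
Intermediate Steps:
s(m, b) = m + 2*b (s(m, b) = (b + m) + b = m + 2*b)
f(a) = 2*a*(-6 + a) (f(a) = (-6 + a)*(2*a) = 2*a*(-6 + a))
(f(-21) + s(20, -11))*(-394) = (2*(-21)*(-6 - 21) + (20 + 2*(-11)))*(-394) = (2*(-21)*(-27) + (20 - 22))*(-394) = (1134 - 2)*(-394) = 1132*(-394) = -446008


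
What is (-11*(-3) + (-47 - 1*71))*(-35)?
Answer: 2975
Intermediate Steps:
(-11*(-3) + (-47 - 1*71))*(-35) = (33 + (-47 - 71))*(-35) = (33 - 118)*(-35) = -85*(-35) = 2975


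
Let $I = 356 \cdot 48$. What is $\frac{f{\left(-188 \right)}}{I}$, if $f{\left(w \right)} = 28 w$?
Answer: $- \frac{329}{1068} \approx -0.30805$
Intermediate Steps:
$I = 17088$
$\frac{f{\left(-188 \right)}}{I} = \frac{28 \left(-188\right)}{17088} = \left(-5264\right) \frac{1}{17088} = - \frac{329}{1068}$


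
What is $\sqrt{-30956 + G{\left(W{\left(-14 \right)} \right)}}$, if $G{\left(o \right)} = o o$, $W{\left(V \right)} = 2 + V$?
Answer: $2 i \sqrt{7703} \approx 175.53 i$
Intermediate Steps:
$G{\left(o \right)} = o^{2}$
$\sqrt{-30956 + G{\left(W{\left(-14 \right)} \right)}} = \sqrt{-30956 + \left(2 - 14\right)^{2}} = \sqrt{-30956 + \left(-12\right)^{2}} = \sqrt{-30956 + 144} = \sqrt{-30812} = 2 i \sqrt{7703}$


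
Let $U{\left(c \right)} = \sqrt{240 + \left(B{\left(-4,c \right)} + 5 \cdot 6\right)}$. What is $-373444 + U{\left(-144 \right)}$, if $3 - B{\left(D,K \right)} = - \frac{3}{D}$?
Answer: $- \frac{746855}{2} \approx -3.7343 \cdot 10^{5}$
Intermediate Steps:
$B{\left(D,K \right)} = 3 + \frac{3}{D}$ ($B{\left(D,K \right)} = 3 - - \frac{3}{D} = 3 + \frac{3}{D}$)
$U{\left(c \right)} = \frac{33}{2}$ ($U{\left(c \right)} = \sqrt{240 + \left(\left(3 + \frac{3}{-4}\right) + 5 \cdot 6\right)} = \sqrt{240 + \left(\left(3 + 3 \left(- \frac{1}{4}\right)\right) + 30\right)} = \sqrt{240 + \left(\left(3 - \frac{3}{4}\right) + 30\right)} = \sqrt{240 + \left(\frac{9}{4} + 30\right)} = \sqrt{240 + \frac{129}{4}} = \sqrt{\frac{1089}{4}} = \frac{33}{2}$)
$-373444 + U{\left(-144 \right)} = -373444 + \frac{33}{2} = - \frac{746855}{2}$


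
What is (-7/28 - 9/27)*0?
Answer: 0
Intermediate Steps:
(-7/28 - 9/27)*0 = (-7*1/28 - 9*1/27)*0 = (-¼ - ⅓)*0 = -7/12*0 = 0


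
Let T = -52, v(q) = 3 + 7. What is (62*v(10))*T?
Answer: -32240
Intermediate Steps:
v(q) = 10
(62*v(10))*T = (62*10)*(-52) = 620*(-52) = -32240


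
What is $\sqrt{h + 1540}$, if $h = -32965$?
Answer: $5 i \sqrt{1257} \approx 177.27 i$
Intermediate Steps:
$\sqrt{h + 1540} = \sqrt{-32965 + 1540} = \sqrt{-31425} = 5 i \sqrt{1257}$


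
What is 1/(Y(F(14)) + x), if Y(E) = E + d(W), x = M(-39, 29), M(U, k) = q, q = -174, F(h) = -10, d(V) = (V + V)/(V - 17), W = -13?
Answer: -15/2747 ≈ -0.0054605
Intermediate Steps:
d(V) = 2*V/(-17 + V) (d(V) = (2*V)/(-17 + V) = 2*V/(-17 + V))
M(U, k) = -174
x = -174
Y(E) = 13/15 + E (Y(E) = E + 2*(-13)/(-17 - 13) = E + 2*(-13)/(-30) = E + 2*(-13)*(-1/30) = E + 13/15 = 13/15 + E)
1/(Y(F(14)) + x) = 1/((13/15 - 10) - 174) = 1/(-137/15 - 174) = 1/(-2747/15) = -15/2747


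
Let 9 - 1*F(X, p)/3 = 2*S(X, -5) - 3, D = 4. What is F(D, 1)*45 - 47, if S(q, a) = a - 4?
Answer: 4003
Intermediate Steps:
S(q, a) = -4 + a
F(X, p) = 90 (F(X, p) = 27 - 3*(2*(-4 - 5) - 3) = 27 - 3*(2*(-9) - 3) = 27 - 3*(-18 - 3) = 27 - 3*(-21) = 27 + 63 = 90)
F(D, 1)*45 - 47 = 90*45 - 47 = 4050 - 47 = 4003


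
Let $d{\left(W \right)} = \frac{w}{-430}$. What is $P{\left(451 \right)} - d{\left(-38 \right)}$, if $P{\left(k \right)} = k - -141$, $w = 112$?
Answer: $\frac{127336}{215} \approx 592.26$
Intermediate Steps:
$d{\left(W \right)} = - \frac{56}{215}$ ($d{\left(W \right)} = \frac{112}{-430} = 112 \left(- \frac{1}{430}\right) = - \frac{56}{215}$)
$P{\left(k \right)} = 141 + k$ ($P{\left(k \right)} = k + 141 = 141 + k$)
$P{\left(451 \right)} - d{\left(-38 \right)} = \left(141 + 451\right) - - \frac{56}{215} = 592 + \frac{56}{215} = \frac{127336}{215}$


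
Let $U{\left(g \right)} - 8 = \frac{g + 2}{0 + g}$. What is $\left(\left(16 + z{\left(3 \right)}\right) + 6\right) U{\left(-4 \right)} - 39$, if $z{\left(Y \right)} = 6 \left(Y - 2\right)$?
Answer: $199$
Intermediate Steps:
$z{\left(Y \right)} = -12 + 6 Y$ ($z{\left(Y \right)} = 6 \left(-2 + Y\right) = -12 + 6 Y$)
$U{\left(g \right)} = 8 + \frac{2 + g}{g}$ ($U{\left(g \right)} = 8 + \frac{g + 2}{0 + g} = 8 + \frac{2 + g}{g}$)
$\left(\left(16 + z{\left(3 \right)}\right) + 6\right) U{\left(-4 \right)} - 39 = \left(\left(16 + \left(-12 + 6 \cdot 3\right)\right) + 6\right) \left(9 + \frac{2}{-4}\right) - 39 = \left(\left(16 + \left(-12 + 18\right)\right) + 6\right) \left(9 + 2 \left(- \frac{1}{4}\right)\right) - 39 = \left(\left(16 + 6\right) + 6\right) \left(9 - \frac{1}{2}\right) - 39 = \left(22 + 6\right) \frac{17}{2} - 39 = 28 \cdot \frac{17}{2} - 39 = 238 - 39 = 199$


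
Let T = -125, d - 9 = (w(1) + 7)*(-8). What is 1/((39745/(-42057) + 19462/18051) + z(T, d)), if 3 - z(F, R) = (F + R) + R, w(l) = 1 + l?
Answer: 253056969/64310162239 ≈ 0.0039349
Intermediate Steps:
d = -63 (d = 9 + ((1 + 1) + 7)*(-8) = 9 + (2 + 7)*(-8) = 9 + 9*(-8) = 9 - 72 = -63)
z(F, R) = 3 - F - 2*R (z(F, R) = 3 - ((F + R) + R) = 3 - (F + 2*R) = 3 + (-F - 2*R) = 3 - F - 2*R)
1/((39745/(-42057) + 19462/18051) + z(T, d)) = 1/((39745/(-42057) + 19462/18051) + (3 - 1*(-125) - 2*(-63))) = 1/((39745*(-1/42057) + 19462*(1/18051)) + (3 + 125 + 126)) = 1/((-39745/42057 + 19462/18051) + 254) = 1/(33692113/253056969 + 254) = 1/(64310162239/253056969) = 253056969/64310162239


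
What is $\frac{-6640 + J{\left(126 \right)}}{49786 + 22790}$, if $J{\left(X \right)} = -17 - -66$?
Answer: $- \frac{2197}{24192} \approx -0.090815$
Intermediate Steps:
$J{\left(X \right)} = 49$ ($J{\left(X \right)} = -17 + 66 = 49$)
$\frac{-6640 + J{\left(126 \right)}}{49786 + 22790} = \frac{-6640 + 49}{49786 + 22790} = - \frac{6591}{72576} = \left(-6591\right) \frac{1}{72576} = - \frac{2197}{24192}$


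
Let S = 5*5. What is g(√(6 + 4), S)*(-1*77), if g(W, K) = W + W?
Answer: -154*√10 ≈ -486.99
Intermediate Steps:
S = 25
g(W, K) = 2*W
g(√(6 + 4), S)*(-1*77) = (2*√(6 + 4))*(-1*77) = (2*√10)*(-77) = -154*√10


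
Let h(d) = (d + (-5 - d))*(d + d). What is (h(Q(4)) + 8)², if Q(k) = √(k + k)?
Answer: 864 - 320*√2 ≈ 411.45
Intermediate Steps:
Q(k) = √2*√k (Q(k) = √(2*k) = √2*√k)
h(d) = -10*d
(h(Q(4)) + 8)² = (-10*√2*√4 + 8)² = (-10*√2*2 + 8)² = (-20*√2 + 8)² = (8 - 20*√2)²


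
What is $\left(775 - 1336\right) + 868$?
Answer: $307$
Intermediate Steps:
$\left(775 - 1336\right) + 868 = -561 + 868 = 307$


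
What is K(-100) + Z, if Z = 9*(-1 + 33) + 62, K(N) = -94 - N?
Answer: 356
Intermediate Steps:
Z = 350 (Z = 9*32 + 62 = 288 + 62 = 350)
K(-100) + Z = (-94 - 1*(-100)) + 350 = (-94 + 100) + 350 = 6 + 350 = 356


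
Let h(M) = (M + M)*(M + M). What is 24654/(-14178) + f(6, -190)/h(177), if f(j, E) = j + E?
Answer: -128839559/74030427 ≈ -1.7404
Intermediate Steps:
f(j, E) = E + j
h(M) = 4*M² (h(M) = (2*M)*(2*M) = 4*M²)
24654/(-14178) + f(6, -190)/h(177) = 24654/(-14178) + (-190 + 6)/((4*177²)) = 24654*(-1/14178) - 184/(4*31329) = -4109/2363 - 184/125316 = -4109/2363 - 184*1/125316 = -4109/2363 - 46/31329 = -128839559/74030427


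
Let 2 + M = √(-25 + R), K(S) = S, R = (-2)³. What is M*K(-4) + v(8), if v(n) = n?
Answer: 16 - 4*I*√33 ≈ 16.0 - 22.978*I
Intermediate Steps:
R = -8
M = -2 + I*√33 (M = -2 + √(-25 - 8) = -2 + √(-33) = -2 + I*√33 ≈ -2.0 + 5.7446*I)
M*K(-4) + v(8) = (-2 + I*√33)*(-4) + 8 = (8 - 4*I*√33) + 8 = 16 - 4*I*√33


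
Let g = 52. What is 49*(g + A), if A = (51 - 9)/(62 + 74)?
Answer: 174293/68 ≈ 2563.1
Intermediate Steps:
A = 21/68 (A = 42/136 = 42*(1/136) = 21/68 ≈ 0.30882)
49*(g + A) = 49*(52 + 21/68) = 49*(3557/68) = 174293/68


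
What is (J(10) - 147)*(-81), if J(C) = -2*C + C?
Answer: 12717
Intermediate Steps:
J(C) = -C
(J(10) - 147)*(-81) = (-1*10 - 147)*(-81) = (-10 - 147)*(-81) = -157*(-81) = 12717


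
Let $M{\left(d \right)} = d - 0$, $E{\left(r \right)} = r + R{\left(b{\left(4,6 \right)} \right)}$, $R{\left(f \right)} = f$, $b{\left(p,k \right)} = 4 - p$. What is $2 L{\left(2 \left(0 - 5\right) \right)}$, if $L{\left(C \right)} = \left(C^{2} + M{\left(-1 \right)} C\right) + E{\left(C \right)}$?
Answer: $200$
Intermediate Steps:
$E{\left(r \right)} = r$ ($E{\left(r \right)} = r + \left(4 - 4\right) = r + 0 = r$)
$M{\left(d \right)} = d$ ($M{\left(d \right)} = d + 0 = d$)
$L{\left(C \right)} = C^{2}$ ($L{\left(C \right)} = \left(C^{2} - C\right) + C = C^{2}$)
$2 L{\left(2 \left(0 - 5\right) \right)} = 2 \left(2 \left(0 - 5\right)\right)^{2} = 2 \left(2 \left(-5\right)\right)^{2} = 2 \left(-10\right)^{2} = 2 \cdot 100 = 200$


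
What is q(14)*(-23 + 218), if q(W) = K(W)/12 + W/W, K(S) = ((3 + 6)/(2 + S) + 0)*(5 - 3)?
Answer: 6825/32 ≈ 213.28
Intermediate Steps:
K(S) = 18/(2 + S) (K(S) = (9/(2 + S) + 0)*2 = (9/(2 + S))*2 = 18/(2 + S))
q(W) = 1 + 3/(2*(2 + W)) (q(W) = (18/(2 + W))/12 + W/W = (18/(2 + W))*(1/12) + 1 = 3/(2*(2 + W)) + 1 = 1 + 3/(2*(2 + W)))
q(14)*(-23 + 218) = ((7/2 + 14)/(2 + 14))*(-23 + 218) = ((35/2)/16)*195 = ((1/16)*(35/2))*195 = (35/32)*195 = 6825/32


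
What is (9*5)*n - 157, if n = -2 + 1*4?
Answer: -67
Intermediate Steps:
n = 2 (n = -2 + 4 = 2)
(9*5)*n - 157 = (9*5)*2 - 157 = 45*2 - 157 = 90 - 157 = -67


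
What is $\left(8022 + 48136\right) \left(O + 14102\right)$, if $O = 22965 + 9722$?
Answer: $2627576662$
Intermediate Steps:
$O = 32687$
$\left(8022 + 48136\right) \left(O + 14102\right) = \left(8022 + 48136\right) \left(32687 + 14102\right) = 56158 \cdot 46789 = 2627576662$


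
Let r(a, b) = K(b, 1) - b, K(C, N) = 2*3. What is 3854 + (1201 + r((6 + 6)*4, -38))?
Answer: 5099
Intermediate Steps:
K(C, N) = 6
r(a, b) = 6 - b
3854 + (1201 + r((6 + 6)*4, -38)) = 3854 + (1201 + (6 - 1*(-38))) = 3854 + (1201 + (6 + 38)) = 3854 + (1201 + 44) = 3854 + 1245 = 5099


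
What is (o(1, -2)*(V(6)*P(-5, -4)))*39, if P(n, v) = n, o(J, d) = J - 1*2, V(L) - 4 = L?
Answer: 1950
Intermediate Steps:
V(L) = 4 + L
o(J, d) = -2 + J (o(J, d) = J - 2 = -2 + J)
(o(1, -2)*(V(6)*P(-5, -4)))*39 = ((-2 + 1)*((4 + 6)*(-5)))*39 = -10*(-5)*39 = -1*(-50)*39 = 50*39 = 1950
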